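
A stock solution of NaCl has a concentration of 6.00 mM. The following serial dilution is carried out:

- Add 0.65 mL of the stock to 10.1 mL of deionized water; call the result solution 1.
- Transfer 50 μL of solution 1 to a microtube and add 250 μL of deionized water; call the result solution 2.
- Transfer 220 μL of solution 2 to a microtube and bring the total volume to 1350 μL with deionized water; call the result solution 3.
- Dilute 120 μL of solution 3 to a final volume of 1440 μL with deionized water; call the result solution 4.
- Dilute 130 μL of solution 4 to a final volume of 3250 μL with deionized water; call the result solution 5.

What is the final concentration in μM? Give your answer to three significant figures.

Step 1: 0.65 mL + 10.1 mL = 10.75 mL total → factor 10.75/0.65 = 16.538
Step 2: 50 μL + 250 μL = 300 μL total → factor 300/50 = 6
Step 3: 220 μL brought to 1350 μL → factor 1350/220 = 6.1364
Step 4: 120 μL brought to 1440 μL → factor 1440/120 = 12
Step 5: 130 μL brought to 3250 μL → factor 3250/130 = 25
Overall dilution factor = 16.538 × 6 × 6.1364 × 12 × 25 = 1.8267 × 10^5
Final = 6.00 mM / 1.8267 × 10^5 = 3.285 × 10^-5 mM = 0.0328 μM

0.0328 μM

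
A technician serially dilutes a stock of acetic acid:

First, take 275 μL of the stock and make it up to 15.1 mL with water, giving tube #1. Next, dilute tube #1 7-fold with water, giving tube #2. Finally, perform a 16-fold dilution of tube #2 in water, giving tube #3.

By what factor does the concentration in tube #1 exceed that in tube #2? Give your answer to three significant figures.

Step 1: 275 μL brought to 15.1 mL → factor 15100/275 = 54.909
Step 2: 7-fold → factor 7
Dilution factor to tube #1 = 54.909; to tube #2 = 384.36
[tube #1]/[tube #2] = (factor to tube #2)/(factor to tube #1) = 384.36/54.909 = 7.00

7.00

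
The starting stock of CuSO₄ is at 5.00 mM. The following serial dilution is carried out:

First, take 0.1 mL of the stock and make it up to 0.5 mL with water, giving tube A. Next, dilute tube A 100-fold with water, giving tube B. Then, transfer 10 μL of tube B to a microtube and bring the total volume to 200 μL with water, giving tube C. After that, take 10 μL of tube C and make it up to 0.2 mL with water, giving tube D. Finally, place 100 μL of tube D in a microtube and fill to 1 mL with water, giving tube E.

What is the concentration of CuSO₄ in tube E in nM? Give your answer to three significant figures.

2.50 nM

Step 1: 0.1 mL brought to 0.5 mL → factor 0.5/0.1 = 5
Step 2: 100-fold → factor 100
Step 3: 10 μL brought to 200 μL → factor 200/10 = 20
Step 4: 10 μL brought to 0.2 mL → factor 200/10 = 20
Step 5: 100 μL brought to 1 mL → factor 1000/100 = 10
Overall dilution factor = 5 × 100 × 20 × 20 × 10 = 2 × 10^6
Final = 5.00 mM / 2 × 10^6 = 2.500 × 10^-6 mM = 2.50 nM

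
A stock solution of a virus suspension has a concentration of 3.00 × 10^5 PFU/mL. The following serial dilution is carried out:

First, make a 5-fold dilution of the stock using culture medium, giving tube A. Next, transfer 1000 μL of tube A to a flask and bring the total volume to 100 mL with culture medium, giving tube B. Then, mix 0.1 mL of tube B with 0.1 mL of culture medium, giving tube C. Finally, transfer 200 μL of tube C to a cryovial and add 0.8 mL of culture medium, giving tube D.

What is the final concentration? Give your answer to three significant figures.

60.0 PFU/mL

Step 1: 5-fold → factor 5
Step 2: 1000 μL brought to 100 mL → factor 1 × 10^5/1000 = 100
Step 3: 0.1 mL + 0.1 mL = 0.2 mL total → factor 0.2/0.1 = 2
Step 4: 200 μL + 0.8 mL = 1000 μL total → factor 1000/200 = 5
Overall dilution factor = 5 × 100 × 2 × 5 = 5000
Final = 3.00 × 10^5 PFU/mL / 5000 = 60.0 PFU/mL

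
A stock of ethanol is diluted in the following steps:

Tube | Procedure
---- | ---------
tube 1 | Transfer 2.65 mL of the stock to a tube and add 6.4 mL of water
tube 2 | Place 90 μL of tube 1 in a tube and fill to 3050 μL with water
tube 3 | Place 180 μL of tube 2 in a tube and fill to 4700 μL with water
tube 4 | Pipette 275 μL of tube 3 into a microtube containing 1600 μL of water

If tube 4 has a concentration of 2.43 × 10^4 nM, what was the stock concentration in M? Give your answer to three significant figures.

0.501 M

Step 1: 2.65 mL + 6.4 mL = 9.05 mL total → factor 9.05/2.65 = 3.4151
Step 2: 90 μL brought to 3050 μL → factor 3050/90 = 33.889
Step 3: 180 μL brought to 4700 μL → factor 4700/180 = 26.111
Step 4: 275 μL + 1600 μL = 1875 μL total → factor 1875/275 = 6.8182
Overall dilution factor = 3.4151 × 33.889 × 26.111 × 6.8182 = 20604
Stock = 2.43 × 10^4 nM × 20604 = 5.007 × 10^8 nM = 0.501 M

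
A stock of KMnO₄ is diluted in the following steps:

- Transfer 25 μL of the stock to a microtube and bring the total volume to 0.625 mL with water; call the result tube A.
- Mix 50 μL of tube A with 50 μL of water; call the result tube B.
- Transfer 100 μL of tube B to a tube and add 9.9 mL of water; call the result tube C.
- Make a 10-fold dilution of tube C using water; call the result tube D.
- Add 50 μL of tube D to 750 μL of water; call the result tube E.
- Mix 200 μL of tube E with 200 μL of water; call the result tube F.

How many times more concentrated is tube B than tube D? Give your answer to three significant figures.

Step 1: 25 μL brought to 0.625 mL → factor 625/25 = 25
Step 2: 50 μL + 50 μL = 100 μL total → factor 100/50 = 2
Step 3: 100 μL + 9.9 mL = 10000 μL total → factor 10000/100 = 100
Step 4: 10-fold → factor 10
Dilution factor to tube B = 50; to tube D = 50000
[tube B]/[tube D] = (factor to tube D)/(factor to tube B) = 50000/50 = 1.00 × 10^3

1.00 × 10^3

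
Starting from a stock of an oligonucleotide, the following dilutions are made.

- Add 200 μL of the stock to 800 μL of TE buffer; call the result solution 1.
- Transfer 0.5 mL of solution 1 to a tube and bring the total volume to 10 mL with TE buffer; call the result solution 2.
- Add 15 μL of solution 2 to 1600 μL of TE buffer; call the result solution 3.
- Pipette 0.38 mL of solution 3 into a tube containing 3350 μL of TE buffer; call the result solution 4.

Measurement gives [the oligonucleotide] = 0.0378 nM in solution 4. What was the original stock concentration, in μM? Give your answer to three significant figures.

Step 1: 200 μL + 800 μL = 1000 μL total → factor 1000/200 = 5
Step 2: 0.5 mL brought to 10 mL → factor 10/0.5 = 20
Step 3: 15 μL + 1600 μL = 1615 μL total → factor 1615/15 = 107.67
Step 4: 0.38 mL + 3350 μL = 3.73 mL total → factor 3.73/0.38 = 9.8158
Overall dilution factor = 5 × 20 × 107.67 × 9.8158 = 1.0568 × 10^5
Stock = 0.0378 nM × 1.0568 × 10^5 = 3995 nM = 3.99 μM

3.99 μM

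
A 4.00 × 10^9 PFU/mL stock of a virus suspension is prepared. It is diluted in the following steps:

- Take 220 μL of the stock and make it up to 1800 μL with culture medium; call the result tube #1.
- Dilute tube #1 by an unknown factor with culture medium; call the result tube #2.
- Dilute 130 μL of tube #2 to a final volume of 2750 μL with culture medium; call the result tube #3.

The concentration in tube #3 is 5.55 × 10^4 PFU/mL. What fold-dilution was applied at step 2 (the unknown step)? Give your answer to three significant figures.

416-fold

Step 1: 220 μL brought to 1800 μL → factor 1800/220 = 8.1818
Step 2: unknown factor x
Step 3: 130 μL brought to 2750 μL → factor 2750/130 = 21.154
Product of known-step factors = 173.08
Overall factor = 4.00 × 10^9 PFU/mL / (5.55 × 10^4 PFU/mL) = 72072
x = 72072 / 173.08 = 416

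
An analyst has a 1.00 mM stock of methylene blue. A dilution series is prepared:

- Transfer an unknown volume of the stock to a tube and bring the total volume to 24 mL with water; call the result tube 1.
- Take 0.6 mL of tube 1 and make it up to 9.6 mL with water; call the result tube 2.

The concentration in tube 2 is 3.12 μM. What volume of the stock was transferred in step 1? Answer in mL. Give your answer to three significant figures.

Step 1: v brought to 24 mL → factor = 24 mL/v
Step 2: 0.6 mL brought to 9.6 mL → factor 9.6/0.6 = 16
Product of known-step factors = 16
Overall factor = 1.00 mM / (3.12 μM) = 320.51
Step-1 factor = 320.51 / 16 = 20.032
v = 24 mL / 20.032 = 1.20 mL

1.20 mL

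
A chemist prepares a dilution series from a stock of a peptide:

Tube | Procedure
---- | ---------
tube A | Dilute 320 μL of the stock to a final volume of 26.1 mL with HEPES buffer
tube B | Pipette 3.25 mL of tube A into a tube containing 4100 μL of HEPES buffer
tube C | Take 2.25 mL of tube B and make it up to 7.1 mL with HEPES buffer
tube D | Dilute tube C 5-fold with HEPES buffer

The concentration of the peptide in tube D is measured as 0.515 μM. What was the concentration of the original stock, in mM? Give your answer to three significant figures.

1.50 mM

Step 1: 320 μL brought to 26.1 mL → factor 26100/320 = 81.562
Step 2: 3.25 mL + 4100 μL = 7.35 mL total → factor 7.35/3.25 = 2.2615
Step 3: 2.25 mL brought to 7.1 mL → factor 7.1/2.25 = 3.1556
Step 4: 5-fold → factor 5
Overall dilution factor = 81.562 × 2.2615 × 3.1556 × 5 = 2910.3
Stock = 0.515 μM × 2910.3 = 1499 μM = 1.50 mM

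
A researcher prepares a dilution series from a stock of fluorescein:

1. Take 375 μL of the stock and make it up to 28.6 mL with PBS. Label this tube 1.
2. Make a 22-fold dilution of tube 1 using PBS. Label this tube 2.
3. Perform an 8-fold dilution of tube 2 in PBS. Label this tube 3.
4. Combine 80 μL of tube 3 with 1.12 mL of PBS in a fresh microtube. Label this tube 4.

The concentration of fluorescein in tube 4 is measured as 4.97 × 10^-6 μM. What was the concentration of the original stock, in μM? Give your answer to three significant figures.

Step 1: 375 μL brought to 28.6 mL → factor 28600/375 = 76.267
Step 2: 22-fold → factor 22
Step 3: 8-fold → factor 8
Step 4: 80 μL + 1.12 mL = 1200 μL total → factor 1200/80 = 15
Overall dilution factor = 76.267 × 22 × 8 × 15 = 2.0134 × 10^5
Stock = 4.97 × 10^-6 μM × 2.0134 × 10^5 = 1.00 μM

1.00 μM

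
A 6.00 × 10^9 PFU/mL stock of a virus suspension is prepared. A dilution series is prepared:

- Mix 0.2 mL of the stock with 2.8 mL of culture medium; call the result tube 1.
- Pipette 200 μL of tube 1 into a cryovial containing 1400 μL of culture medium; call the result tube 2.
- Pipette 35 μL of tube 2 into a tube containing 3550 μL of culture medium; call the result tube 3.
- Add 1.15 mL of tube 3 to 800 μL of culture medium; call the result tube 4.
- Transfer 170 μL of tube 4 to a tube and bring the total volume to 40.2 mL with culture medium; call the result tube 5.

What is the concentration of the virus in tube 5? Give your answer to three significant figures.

1.22 × 10^3 PFU/mL

Step 1: 0.2 mL + 2.8 mL = 3 mL total → factor 3/0.2 = 15
Step 2: 200 μL + 1400 μL = 1600 μL total → factor 1600/200 = 8
Step 3: 35 μL + 3550 μL = 3585 μL total → factor 3585/35 = 102.43
Step 4: 1.15 mL + 800 μL = 1.95 mL total → factor 1.95/1.15 = 1.6957
Step 5: 170 μL brought to 40.2 mL → factor 40200/170 = 236.47
Dilution factor through tube 5 = 15 × 8 × 102.43 × 1.6957 × 236.47 = 4.9285 × 10^6
[tube 5] = 6.00 × 10^9 PFU/mL / 4.9285 × 10^6 = 1.22 × 10^3 PFU/mL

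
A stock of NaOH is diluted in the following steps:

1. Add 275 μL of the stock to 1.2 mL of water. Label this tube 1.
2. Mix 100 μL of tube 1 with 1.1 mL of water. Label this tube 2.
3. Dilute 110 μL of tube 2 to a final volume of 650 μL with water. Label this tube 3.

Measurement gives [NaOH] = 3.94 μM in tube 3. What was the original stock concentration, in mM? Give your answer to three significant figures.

1.50 mM

Step 1: 275 μL + 1.2 mL = 1475 μL total → factor 1475/275 = 5.3636
Step 2: 100 μL + 1.1 mL = 1200 μL total → factor 1200/100 = 12
Step 3: 110 μL brought to 650 μL → factor 650/110 = 5.9091
Overall dilution factor = 5.3636 × 12 × 5.9091 = 380.33
Stock = 3.94 μM × 380.33 = 1499 μM = 1.50 mM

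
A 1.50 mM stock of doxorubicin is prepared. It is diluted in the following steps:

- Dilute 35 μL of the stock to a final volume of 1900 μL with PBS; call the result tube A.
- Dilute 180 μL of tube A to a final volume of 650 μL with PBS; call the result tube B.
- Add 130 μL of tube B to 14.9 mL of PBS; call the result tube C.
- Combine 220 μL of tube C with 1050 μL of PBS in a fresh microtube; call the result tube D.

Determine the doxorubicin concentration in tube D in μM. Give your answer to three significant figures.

Step 1: 35 μL brought to 1900 μL → factor 1900/35 = 54.286
Step 2: 180 μL brought to 650 μL → factor 650/180 = 3.6111
Step 3: 130 μL + 14.9 mL = 15030 μL total → factor 15030/130 = 115.62
Step 4: 220 μL + 1050 μL = 1270 μL total → factor 1270/220 = 5.7727
Overall dilution factor = 54.286 × 3.6111 × 115.62 × 5.7727 = 1.3083 × 10^5
Final = 1.50 mM / 1.3083 × 10^5 = 1.146 × 10^-5 mM = 0.0115 μM

0.0115 μM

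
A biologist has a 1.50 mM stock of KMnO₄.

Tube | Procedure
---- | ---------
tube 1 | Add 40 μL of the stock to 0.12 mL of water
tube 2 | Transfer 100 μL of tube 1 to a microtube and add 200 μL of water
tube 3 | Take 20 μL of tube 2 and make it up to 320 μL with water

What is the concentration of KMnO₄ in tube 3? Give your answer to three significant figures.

0.00781 mM

Step 1: 40 μL + 0.12 mL = 160 μL total → factor 160/40 = 4
Step 2: 100 μL + 200 μL = 300 μL total → factor 300/100 = 3
Step 3: 20 μL brought to 320 μL → factor 320/20 = 16
Overall dilution factor = 4 × 3 × 16 = 192
Final = 1.50 mM / 192 = 0.00781 mM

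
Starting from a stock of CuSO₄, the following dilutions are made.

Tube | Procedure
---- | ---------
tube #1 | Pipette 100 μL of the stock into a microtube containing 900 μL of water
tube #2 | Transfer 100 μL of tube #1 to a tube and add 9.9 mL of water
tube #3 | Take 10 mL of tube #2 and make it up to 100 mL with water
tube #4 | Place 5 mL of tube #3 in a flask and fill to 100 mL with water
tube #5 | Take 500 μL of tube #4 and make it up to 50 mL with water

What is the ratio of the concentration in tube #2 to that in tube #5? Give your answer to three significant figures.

2.00 × 10^4

Step 1: 100 μL + 900 μL = 1000 μL total → factor 1000/100 = 10
Step 2: 100 μL + 9.9 mL = 10000 μL total → factor 10000/100 = 100
Step 3: 10 mL brought to 100 mL → factor 100/10 = 10
Step 4: 5 mL brought to 100 mL → factor 100/5 = 20
Step 5: 500 μL brought to 50 mL → factor 50000/500 = 100
Dilution factor to tube #2 = 1000; to tube #5 = 2 × 10^7
[tube #2]/[tube #5] = (factor to tube #5)/(factor to tube #2) = 2 × 10^7/1000 = 2.00 × 10^4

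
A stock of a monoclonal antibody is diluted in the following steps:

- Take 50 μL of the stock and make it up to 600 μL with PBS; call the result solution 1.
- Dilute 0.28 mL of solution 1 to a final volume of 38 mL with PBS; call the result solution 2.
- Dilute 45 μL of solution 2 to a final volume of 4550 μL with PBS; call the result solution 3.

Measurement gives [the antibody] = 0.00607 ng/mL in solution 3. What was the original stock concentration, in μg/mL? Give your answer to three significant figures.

1.00 μg/mL

Step 1: 50 μL brought to 600 μL → factor 600/50 = 12
Step 2: 0.28 mL brought to 38 mL → factor 38/0.28 = 135.71
Step 3: 45 μL brought to 4550 μL → factor 4550/45 = 101.11
Overall dilution factor = 12 × 135.71 × 101.11 = 1.6467 × 10^5
Stock = 0.00607 ng/mL × 1.6467 × 10^5 = 999.5 ng/mL = 1.00 μg/mL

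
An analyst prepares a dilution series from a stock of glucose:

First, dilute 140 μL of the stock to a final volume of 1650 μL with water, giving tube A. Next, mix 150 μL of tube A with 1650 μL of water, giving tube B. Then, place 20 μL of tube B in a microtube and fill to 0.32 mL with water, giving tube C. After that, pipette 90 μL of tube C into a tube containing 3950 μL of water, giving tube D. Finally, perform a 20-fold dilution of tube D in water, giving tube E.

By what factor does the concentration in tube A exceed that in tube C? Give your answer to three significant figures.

Step 1: 140 μL brought to 1650 μL → factor 1650/140 = 11.786
Step 2: 150 μL + 1650 μL = 1800 μL total → factor 1800/150 = 12
Step 3: 20 μL brought to 0.32 mL → factor 320/20 = 16
Dilution factor to tube A = 11.786; to tube C = 2262.9
[tube A]/[tube C] = (factor to tube C)/(factor to tube A) = 2262.9/11.786 = 192

192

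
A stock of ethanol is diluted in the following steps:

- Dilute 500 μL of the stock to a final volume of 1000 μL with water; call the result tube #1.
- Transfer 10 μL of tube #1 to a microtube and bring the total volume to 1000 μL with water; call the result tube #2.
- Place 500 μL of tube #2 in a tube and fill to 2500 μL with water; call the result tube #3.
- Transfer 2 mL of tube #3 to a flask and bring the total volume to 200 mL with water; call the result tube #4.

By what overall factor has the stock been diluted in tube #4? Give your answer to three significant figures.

1.00 × 10^5

Step 1: 500 μL brought to 1000 μL → factor 1000/500 = 2
Step 2: 10 μL brought to 1000 μL → factor 1000/10 = 100
Step 3: 500 μL brought to 2500 μL → factor 2500/500 = 5
Step 4: 2 mL brought to 200 mL → factor 200/2 = 100
Overall dilution factor = 2 × 100 × 5 × 100 = 1 × 10^5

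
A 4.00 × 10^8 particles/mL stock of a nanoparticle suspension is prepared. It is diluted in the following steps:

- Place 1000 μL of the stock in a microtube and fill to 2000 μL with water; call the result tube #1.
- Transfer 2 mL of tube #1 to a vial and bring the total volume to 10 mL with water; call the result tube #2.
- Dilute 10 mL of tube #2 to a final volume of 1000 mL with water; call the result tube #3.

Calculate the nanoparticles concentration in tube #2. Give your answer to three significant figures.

Step 1: 1000 μL brought to 2000 μL → factor 2000/1000 = 2
Step 2: 2 mL brought to 10 mL → factor 10/2 = 5
Dilution factor through tube #2 = 2 × 5 = 10
[tube #2] = 4.00 × 10^8 particles/mL / 10 = 4.00 × 10^7 particles/mL

4.00 × 10^7 particles/mL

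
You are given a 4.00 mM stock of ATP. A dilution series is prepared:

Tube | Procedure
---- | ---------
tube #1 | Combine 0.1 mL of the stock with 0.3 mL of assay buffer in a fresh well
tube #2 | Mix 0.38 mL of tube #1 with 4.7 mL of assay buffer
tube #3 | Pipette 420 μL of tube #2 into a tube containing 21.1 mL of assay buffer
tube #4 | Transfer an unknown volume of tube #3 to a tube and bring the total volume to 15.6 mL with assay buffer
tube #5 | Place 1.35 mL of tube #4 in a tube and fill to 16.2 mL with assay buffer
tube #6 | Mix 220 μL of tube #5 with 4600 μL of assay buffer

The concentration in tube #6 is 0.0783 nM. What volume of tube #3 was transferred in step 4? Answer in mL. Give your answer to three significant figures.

0.220 mL

Step 1: 0.1 mL + 0.3 mL = 0.4 mL total → factor 0.4/0.1 = 4
Step 2: 0.38 mL + 4.7 mL = 5.08 mL total → factor 5.08/0.38 = 13.368
Step 3: 420 μL + 21.1 mL = 21520 μL total → factor 21520/420 = 51.238
Step 4: v brought to 15.6 mL → factor = 15.6 mL/v
Step 5: 1.35 mL brought to 16.2 mL → factor 16.2/1.35 = 12
Step 6: 220 μL + 4600 μL = 4820 μL total → factor 4820/220 = 21.909
Product of known-step factors = 7.2034 × 10^5
Overall factor = 4.00 mM / (0.0783 nM) = 5.1086 × 10^7
Step-4 factor = 5.1086 × 10^7 / 7.2034 × 10^5 = 70.919
v = 15.6 mL / 70.919 = 0.220 mL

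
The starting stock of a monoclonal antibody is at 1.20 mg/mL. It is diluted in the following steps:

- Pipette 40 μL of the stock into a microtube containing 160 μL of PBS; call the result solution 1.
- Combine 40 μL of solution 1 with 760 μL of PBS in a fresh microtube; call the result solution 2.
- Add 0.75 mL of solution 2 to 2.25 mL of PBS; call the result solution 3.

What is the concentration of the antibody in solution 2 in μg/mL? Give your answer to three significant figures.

12.0 μg/mL

Step 1: 40 μL + 160 μL = 200 μL total → factor 200/40 = 5
Step 2: 40 μL + 760 μL = 800 μL total → factor 800/40 = 20
Dilution factor through solution 2 = 5 × 20 = 100
[solution 2] = 1.20 mg/mL / 100 = 0.01200 mg/mL = 12.0 μg/mL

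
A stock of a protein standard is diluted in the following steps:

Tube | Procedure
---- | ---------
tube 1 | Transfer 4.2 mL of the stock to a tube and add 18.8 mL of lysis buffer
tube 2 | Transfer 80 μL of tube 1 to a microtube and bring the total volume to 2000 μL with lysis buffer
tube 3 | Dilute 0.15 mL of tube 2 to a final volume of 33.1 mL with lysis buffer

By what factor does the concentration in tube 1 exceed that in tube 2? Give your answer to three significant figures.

Step 1: 4.2 mL + 18.8 mL = 23 mL total → factor 23/4.2 = 5.4762
Step 2: 80 μL brought to 2000 μL → factor 2000/80 = 25
Dilution factor to tube 1 = 5.4762; to tube 2 = 136.9
[tube 1]/[tube 2] = (factor to tube 2)/(factor to tube 1) = 136.9/5.4762 = 25.0

25.0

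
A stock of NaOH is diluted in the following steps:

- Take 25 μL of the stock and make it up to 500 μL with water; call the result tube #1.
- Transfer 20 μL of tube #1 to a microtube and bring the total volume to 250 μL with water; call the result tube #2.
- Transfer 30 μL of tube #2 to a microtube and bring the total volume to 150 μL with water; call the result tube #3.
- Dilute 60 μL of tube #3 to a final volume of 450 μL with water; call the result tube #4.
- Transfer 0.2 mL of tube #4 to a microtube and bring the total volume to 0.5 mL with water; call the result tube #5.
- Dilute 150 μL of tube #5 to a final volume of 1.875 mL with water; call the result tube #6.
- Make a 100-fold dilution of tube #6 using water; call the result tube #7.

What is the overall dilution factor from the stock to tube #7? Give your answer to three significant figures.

2.93 × 10^7

Step 1: 25 μL brought to 500 μL → factor 500/25 = 20
Step 2: 20 μL brought to 250 μL → factor 250/20 = 12.5
Step 3: 30 μL brought to 150 μL → factor 150/30 = 5
Step 4: 60 μL brought to 450 μL → factor 450/60 = 7.5
Step 5: 0.2 mL brought to 0.5 mL → factor 0.5/0.2 = 2.5
Step 6: 150 μL brought to 1.875 mL → factor 1875/150 = 12.5
Step 7: 100-fold → factor 100
Overall dilution factor = 20 × 12.5 × 5 × 7.5 × 2.5 × 12.5 × 100 = 2.9297 × 10^7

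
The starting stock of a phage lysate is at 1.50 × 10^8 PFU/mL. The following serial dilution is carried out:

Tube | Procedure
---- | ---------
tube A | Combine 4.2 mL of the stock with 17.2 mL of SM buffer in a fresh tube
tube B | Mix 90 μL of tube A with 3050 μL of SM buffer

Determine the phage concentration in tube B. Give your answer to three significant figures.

8.44 × 10^5 PFU/mL

Step 1: 4.2 mL + 17.2 mL = 21.4 mL total → factor 21.4/4.2 = 5.0952
Step 2: 90 μL + 3050 μL = 3140 μL total → factor 3140/90 = 34.889
Overall dilution factor = 5.0952 × 34.889 = 177.77
Final = 1.50 × 10^8 PFU/mL / 177.77 = 8.44 × 10^5 PFU/mL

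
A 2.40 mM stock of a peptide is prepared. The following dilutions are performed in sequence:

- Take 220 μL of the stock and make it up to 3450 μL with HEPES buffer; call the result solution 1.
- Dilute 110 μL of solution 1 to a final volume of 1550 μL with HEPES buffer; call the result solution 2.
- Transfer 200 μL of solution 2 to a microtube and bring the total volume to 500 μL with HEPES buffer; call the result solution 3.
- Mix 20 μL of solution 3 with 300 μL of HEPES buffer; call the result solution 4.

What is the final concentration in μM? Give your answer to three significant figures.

Step 1: 220 μL brought to 3450 μL → factor 3450/220 = 15.682
Step 2: 110 μL brought to 1550 μL → factor 1550/110 = 14.091
Step 3: 200 μL brought to 500 μL → factor 500/200 = 2.5
Step 4: 20 μL + 300 μL = 320 μL total → factor 320/20 = 16
Overall dilution factor = 15.682 × 14.091 × 2.5 × 16 = 8838.8
Final = 2.40 mM / 8838.8 = 0.0002715 mM = 0.272 μM

0.272 μM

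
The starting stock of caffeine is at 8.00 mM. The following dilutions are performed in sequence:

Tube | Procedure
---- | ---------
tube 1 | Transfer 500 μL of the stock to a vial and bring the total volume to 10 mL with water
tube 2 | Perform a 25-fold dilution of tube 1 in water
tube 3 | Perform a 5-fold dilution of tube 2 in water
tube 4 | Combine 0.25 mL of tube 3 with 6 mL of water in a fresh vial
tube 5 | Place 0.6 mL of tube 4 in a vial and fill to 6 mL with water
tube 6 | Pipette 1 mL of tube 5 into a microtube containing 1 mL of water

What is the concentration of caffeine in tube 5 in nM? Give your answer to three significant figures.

12.8 nM

Step 1: 500 μL brought to 10 mL → factor 10000/500 = 20
Step 2: 25-fold → factor 25
Step 3: 5-fold → factor 5
Step 4: 0.25 mL + 6 mL = 6.25 mL total → factor 6.25/0.25 = 25
Step 5: 0.6 mL brought to 6 mL → factor 6/0.6 = 10
Dilution factor through tube 5 = 20 × 25 × 5 × 25 × 10 = 6.25 × 10^5
[tube 5] = 8.00 mM / 6.25 × 10^5 = 1.280 × 10^-5 mM = 12.8 nM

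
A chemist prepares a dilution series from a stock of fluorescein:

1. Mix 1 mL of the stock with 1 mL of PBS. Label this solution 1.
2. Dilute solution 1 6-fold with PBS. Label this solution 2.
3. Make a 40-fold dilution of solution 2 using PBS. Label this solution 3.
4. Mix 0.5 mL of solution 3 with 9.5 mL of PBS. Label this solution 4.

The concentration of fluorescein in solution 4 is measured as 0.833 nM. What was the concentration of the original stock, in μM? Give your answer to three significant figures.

Step 1: 1 mL + 1 mL = 2 mL total → factor 2/1 = 2
Step 2: 6-fold → factor 6
Step 3: 40-fold → factor 40
Step 4: 0.5 mL + 9.5 mL = 10 mL total → factor 10/0.5 = 20
Overall dilution factor = 2 × 6 × 40 × 20 = 9600
Stock = 0.833 nM × 9600 = 7997 nM = 8.00 μM

8.00 μM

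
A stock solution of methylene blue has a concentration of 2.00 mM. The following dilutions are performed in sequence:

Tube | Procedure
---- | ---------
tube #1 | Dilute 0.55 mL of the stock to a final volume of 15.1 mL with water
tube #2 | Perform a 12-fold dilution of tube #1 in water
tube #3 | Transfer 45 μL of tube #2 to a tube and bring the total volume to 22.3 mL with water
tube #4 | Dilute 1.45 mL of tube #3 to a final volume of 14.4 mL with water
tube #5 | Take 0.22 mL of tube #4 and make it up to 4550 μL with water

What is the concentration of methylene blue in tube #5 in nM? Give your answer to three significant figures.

0.0596 nM

Step 1: 0.55 mL brought to 15.1 mL → factor 15.1/0.55 = 27.455
Step 2: 12-fold → factor 12
Step 3: 45 μL brought to 22.3 mL → factor 22300/45 = 495.56
Step 4: 1.45 mL brought to 14.4 mL → factor 14.4/1.45 = 9.931
Step 5: 0.22 mL brought to 4550 μL → factor 4.55/0.22 = 20.682
Overall dilution factor = 27.455 × 12 × 495.56 × 9.931 × 20.682 = 3.3533 × 10^7
Final = 2.00 mM / 3.3533 × 10^7 = 5.964 × 10^-8 mM = 0.0596 nM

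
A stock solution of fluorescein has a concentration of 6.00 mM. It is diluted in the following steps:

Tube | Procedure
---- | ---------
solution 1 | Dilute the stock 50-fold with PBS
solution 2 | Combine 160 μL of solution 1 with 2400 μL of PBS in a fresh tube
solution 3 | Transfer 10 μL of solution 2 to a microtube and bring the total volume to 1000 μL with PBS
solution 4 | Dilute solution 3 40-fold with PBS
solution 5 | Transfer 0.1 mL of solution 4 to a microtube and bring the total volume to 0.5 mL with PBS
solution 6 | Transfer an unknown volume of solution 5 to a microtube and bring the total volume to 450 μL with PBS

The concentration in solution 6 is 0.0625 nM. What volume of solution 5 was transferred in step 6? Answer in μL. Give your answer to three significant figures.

75.0 μL

Step 1: 50-fold → factor 50
Step 2: 160 μL + 2400 μL = 2560 μL total → factor 2560/160 = 16
Step 3: 10 μL brought to 1000 μL → factor 1000/10 = 100
Step 4: 40-fold → factor 40
Step 5: 0.1 mL brought to 0.5 mL → factor 0.5/0.1 = 5
Step 6: v brought to 450 μL → factor = 450 μL/v
Product of known-step factors = 1.6 × 10^7
Overall factor = 6.00 mM / (0.0625 nM) = 9.6 × 10^7
Step-6 factor = 9.6 × 10^7 / 1.6 × 10^7 = 6
v = 450 μL / 6 = 75.0 μL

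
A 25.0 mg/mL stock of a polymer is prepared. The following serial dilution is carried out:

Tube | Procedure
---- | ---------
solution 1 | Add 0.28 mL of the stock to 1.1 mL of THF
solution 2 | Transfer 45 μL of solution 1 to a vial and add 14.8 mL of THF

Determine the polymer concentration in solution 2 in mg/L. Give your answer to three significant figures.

Step 1: 0.28 mL + 1.1 mL = 1.38 mL total → factor 1.38/0.28 = 4.9286
Step 2: 45 μL + 14.8 mL = 14845 μL total → factor 14845/45 = 329.89
Overall dilution factor = 4.9286 × 329.89 = 1625.9
Final = 25.0 mg/mL / 1625.9 = 0.01538 mg/mL = 15.4 mg/L

15.4 mg/L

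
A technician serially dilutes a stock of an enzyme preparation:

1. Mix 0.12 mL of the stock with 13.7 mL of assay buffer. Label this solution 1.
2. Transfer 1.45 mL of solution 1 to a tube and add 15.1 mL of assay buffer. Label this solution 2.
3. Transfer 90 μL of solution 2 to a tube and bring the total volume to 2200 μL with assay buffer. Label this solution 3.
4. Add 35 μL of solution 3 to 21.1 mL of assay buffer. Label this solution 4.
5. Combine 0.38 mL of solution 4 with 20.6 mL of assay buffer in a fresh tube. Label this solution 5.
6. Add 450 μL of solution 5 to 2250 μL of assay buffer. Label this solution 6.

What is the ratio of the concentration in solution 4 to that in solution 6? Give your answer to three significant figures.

Step 1: 0.12 mL + 13.7 mL = 13.82 mL total → factor 13.82/0.12 = 115.17
Step 2: 1.45 mL + 15.1 mL = 16.55 mL total → factor 16.55/1.45 = 11.414
Step 3: 90 μL brought to 2200 μL → factor 2200/90 = 24.444
Step 4: 35 μL + 21.1 mL = 21135 μL total → factor 21135/35 = 603.86
Step 5: 0.38 mL + 20.6 mL = 20.98 mL total → factor 20.98/0.38 = 55.211
Step 6: 450 μL + 2250 μL = 2700 μL total → factor 2700/450 = 6
Dilution factor to solution 4 = 1.9403 × 10^7; to solution 6 = 6.4275 × 10^9
[solution 4]/[solution 6] = (factor to solution 6)/(factor to solution 4) = 6.4275 × 10^9/1.9403 × 10^7 = 331

331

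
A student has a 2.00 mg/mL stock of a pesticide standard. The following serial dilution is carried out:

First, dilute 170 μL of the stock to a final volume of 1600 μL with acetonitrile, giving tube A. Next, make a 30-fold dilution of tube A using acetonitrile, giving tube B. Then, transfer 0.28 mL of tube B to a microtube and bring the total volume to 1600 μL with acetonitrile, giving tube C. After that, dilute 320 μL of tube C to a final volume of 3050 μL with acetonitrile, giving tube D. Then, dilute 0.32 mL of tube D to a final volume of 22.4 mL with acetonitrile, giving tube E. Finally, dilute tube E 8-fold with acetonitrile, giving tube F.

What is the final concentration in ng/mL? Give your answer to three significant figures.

Step 1: 170 μL brought to 1600 μL → factor 1600/170 = 9.4118
Step 2: 30-fold → factor 30
Step 3: 0.28 mL brought to 1600 μL → factor 1.6/0.28 = 5.7143
Step 4: 320 μL brought to 3050 μL → factor 3050/320 = 9.5312
Step 5: 0.32 mL brought to 22.4 mL → factor 22.4/0.32 = 70
Step 6: 8-fold → factor 8
Overall dilution factor = 9.4118 × 30 × 5.7143 × 9.5312 × 70 × 8 = 8.6118 × 10^6
Final = 2.00 mg/mL / 8.6118 × 10^6 = 2.322 × 10^-7 mg/mL = 0.232 ng/mL

0.232 ng/mL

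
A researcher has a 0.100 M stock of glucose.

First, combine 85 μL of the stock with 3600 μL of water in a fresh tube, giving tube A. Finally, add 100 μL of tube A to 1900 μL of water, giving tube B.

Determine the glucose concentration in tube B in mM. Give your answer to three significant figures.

0.115 mM

Step 1: 85 μL + 3600 μL = 3685 μL total → factor 3685/85 = 43.353
Step 2: 100 μL + 1900 μL = 2000 μL total → factor 2000/100 = 20
Overall dilution factor = 43.353 × 20 = 867.06
Final = 0.100 M / 867.06 = 0.0001153 M = 0.115 mM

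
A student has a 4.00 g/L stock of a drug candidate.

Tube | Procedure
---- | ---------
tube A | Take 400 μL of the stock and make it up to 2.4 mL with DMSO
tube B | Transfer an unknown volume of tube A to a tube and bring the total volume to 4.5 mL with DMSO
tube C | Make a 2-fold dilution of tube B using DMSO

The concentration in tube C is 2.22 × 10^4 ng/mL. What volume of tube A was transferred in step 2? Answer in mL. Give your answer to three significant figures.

Step 1: 400 μL brought to 2.4 mL → factor 2400/400 = 6
Step 2: v brought to 4.5 mL → factor = 4.5 mL/v
Step 3: 2-fold → factor 2
Product of known-step factors = 12
Overall factor = 4.00 g/L / (2.22 × 10^4 ng/mL) = 180.18
Step-2 factor = 180.18 / 12 = 15.015
v = 4.5 mL / 15.015 = 0.300 mL

0.300 mL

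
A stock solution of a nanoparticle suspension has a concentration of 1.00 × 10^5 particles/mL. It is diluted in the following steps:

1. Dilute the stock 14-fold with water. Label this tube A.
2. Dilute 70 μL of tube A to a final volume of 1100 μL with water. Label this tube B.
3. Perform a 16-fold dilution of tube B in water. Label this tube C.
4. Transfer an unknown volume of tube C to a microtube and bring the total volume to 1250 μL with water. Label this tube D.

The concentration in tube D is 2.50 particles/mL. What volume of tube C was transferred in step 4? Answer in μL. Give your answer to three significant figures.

110 μL

Step 1: 14-fold → factor 14
Step 2: 70 μL brought to 1100 μL → factor 1100/70 = 15.714
Step 3: 16-fold → factor 16
Step 4: v brought to 1250 μL → factor = 1250 μL/v
Product of known-step factors = 3520
Overall factor = 1.00 × 10^5 particles/mL / (2.50 particles/mL) = 40000
Step-4 factor = 40000 / 3520 = 11.364
v = 1250 μL / 11.364 = 110 μL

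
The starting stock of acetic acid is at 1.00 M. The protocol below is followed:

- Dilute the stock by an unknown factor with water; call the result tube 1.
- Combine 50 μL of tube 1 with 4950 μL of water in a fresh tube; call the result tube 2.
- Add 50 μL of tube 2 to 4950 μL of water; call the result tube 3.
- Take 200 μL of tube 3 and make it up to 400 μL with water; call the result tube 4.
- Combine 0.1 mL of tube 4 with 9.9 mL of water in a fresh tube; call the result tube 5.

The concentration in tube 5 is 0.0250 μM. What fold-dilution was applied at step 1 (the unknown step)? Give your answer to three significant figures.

Step 1: unknown factor x
Step 2: 50 μL + 4950 μL = 5000 μL total → factor 5000/50 = 100
Step 3: 50 μL + 4950 μL = 5000 μL total → factor 5000/50 = 100
Step 4: 200 μL brought to 400 μL → factor 400/200 = 2
Step 5: 0.1 mL + 9.9 mL = 10 mL total → factor 10/0.1 = 100
Product of known-step factors = 2 × 10^6
Overall factor = 1.00 M / (0.0250 μM) = 4 × 10^7
x = 4 × 10^7 / 2 × 10^6 = 20.0

20.0-fold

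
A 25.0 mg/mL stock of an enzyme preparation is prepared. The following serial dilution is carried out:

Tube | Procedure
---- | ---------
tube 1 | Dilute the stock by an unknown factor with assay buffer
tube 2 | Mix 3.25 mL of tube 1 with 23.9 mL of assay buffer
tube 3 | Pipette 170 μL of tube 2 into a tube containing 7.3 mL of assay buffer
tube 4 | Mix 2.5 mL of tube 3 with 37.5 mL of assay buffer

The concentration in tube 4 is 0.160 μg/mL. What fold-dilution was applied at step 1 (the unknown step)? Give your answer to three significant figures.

Step 1: unknown factor x
Step 2: 3.25 mL + 23.9 mL = 27.15 mL total → factor 27.15/3.25 = 8.3538
Step 3: 170 μL + 7.3 mL = 7470 μL total → factor 7470/170 = 43.941
Step 4: 2.5 mL + 37.5 mL = 40 mL total → factor 40/2.5 = 16
Product of known-step factors = 5873.2
Overall factor = 25.0 mg/mL / (0.160 μg/mL) = 1.5625 × 10^5
x = 1.5625 × 10^5 / 5873.2 = 26.6

26.6-fold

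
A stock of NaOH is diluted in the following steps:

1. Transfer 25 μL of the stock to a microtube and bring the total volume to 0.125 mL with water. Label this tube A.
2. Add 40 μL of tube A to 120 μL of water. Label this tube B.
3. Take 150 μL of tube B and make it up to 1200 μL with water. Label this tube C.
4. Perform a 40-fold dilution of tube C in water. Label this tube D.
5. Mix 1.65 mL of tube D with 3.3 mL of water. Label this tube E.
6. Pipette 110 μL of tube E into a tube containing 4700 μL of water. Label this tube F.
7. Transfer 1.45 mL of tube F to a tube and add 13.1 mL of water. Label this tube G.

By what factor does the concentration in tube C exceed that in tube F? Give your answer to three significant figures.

5.25 × 10^3

Step 1: 25 μL brought to 0.125 mL → factor 125/25 = 5
Step 2: 40 μL + 120 μL = 160 μL total → factor 160/40 = 4
Step 3: 150 μL brought to 1200 μL → factor 1200/150 = 8
Step 4: 40-fold → factor 40
Step 5: 1.65 mL + 3.3 mL = 4.95 mL total → factor 4.95/1.65 = 3
Step 6: 110 μL + 4700 μL = 4810 μL total → factor 4810/110 = 43.727
Dilution factor to tube C = 160; to tube F = 8.3956 × 10^5
[tube C]/[tube F] = (factor to tube F)/(factor to tube C) = 8.3956 × 10^5/160 = 5.25 × 10^3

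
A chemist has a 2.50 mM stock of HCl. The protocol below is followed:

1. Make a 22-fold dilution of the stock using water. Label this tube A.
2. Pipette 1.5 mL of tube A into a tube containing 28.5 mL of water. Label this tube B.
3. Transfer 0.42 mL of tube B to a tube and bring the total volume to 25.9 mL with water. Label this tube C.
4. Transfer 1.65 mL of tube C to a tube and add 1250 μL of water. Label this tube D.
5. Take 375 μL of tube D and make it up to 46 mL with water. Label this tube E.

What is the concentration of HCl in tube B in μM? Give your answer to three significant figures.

Step 1: 22-fold → factor 22
Step 2: 1.5 mL + 28.5 mL = 30 mL total → factor 30/1.5 = 20
Dilution factor through tube B = 22 × 20 = 440
[tube B] = 2.50 mM / 440 = 0.005682 mM = 5.68 μM

5.68 μM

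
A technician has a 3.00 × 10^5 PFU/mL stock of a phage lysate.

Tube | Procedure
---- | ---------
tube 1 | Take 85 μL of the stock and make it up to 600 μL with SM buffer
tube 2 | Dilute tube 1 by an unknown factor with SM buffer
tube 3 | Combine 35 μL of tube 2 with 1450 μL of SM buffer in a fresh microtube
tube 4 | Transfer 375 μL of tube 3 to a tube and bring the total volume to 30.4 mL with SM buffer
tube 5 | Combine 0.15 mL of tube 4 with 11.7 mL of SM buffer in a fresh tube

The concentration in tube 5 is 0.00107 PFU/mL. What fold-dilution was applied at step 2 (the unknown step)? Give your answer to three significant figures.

146-fold

Step 1: 85 μL brought to 600 μL → factor 600/85 = 7.0588
Step 2: unknown factor x
Step 3: 35 μL + 1450 μL = 1485 μL total → factor 1485/35 = 42.429
Step 4: 375 μL brought to 30.4 mL → factor 30400/375 = 81.067
Step 5: 0.15 mL + 11.7 mL = 11.85 mL total → factor 11.85/0.15 = 79
Product of known-step factors = 1.9181 × 10^6
Overall factor = 3.00 × 10^5 PFU/mL / (0.00107 PFU/mL) = 2.8037 × 10^8
x = 2.8037 × 10^8 / 1.9181 × 10^6 = 146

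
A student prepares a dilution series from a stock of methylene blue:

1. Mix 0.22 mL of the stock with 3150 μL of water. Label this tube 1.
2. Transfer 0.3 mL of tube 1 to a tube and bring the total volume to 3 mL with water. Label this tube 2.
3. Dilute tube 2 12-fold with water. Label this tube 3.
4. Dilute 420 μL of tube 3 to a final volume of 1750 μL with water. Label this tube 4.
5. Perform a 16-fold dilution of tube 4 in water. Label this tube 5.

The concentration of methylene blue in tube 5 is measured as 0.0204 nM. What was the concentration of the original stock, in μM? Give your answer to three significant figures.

2.50 μM

Step 1: 0.22 mL + 3150 μL = 3.37 mL total → factor 3.37/0.22 = 15.318
Step 2: 0.3 mL brought to 3 mL → factor 3/0.3 = 10
Step 3: 12-fold → factor 12
Step 4: 420 μL brought to 1750 μL → factor 1750/420 = 4.1667
Step 5: 16-fold → factor 16
Overall dilution factor = 15.318 × 10 × 12 × 4.1667 × 16 = 1.2255 × 10^5
Stock = 0.0204 nM × 1.2255 × 10^5 = 2500 nM = 2.50 μM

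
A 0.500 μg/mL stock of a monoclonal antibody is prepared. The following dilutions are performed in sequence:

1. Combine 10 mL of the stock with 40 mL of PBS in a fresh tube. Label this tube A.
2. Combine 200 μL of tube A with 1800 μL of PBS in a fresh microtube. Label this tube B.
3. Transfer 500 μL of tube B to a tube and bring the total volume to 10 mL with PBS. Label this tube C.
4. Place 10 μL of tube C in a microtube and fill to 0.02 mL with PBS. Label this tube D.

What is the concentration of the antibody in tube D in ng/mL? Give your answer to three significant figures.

0.250 ng/mL

Step 1: 10 mL + 40 mL = 50 mL total → factor 50/10 = 5
Step 2: 200 μL + 1800 μL = 2000 μL total → factor 2000/200 = 10
Step 3: 500 μL brought to 10 mL → factor 10000/500 = 20
Step 4: 10 μL brought to 0.02 mL → factor 20/10 = 2
Overall dilution factor = 5 × 10 × 20 × 2 = 2000
Final = 0.500 μg/mL / 2000 = 0.0002500 μg/mL = 0.250 ng/mL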